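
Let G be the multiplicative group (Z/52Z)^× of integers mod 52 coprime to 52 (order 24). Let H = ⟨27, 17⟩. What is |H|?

|⟨27⟩| = 2 and |⟨17⟩| = 6, so |H| is a multiple of lcm(2, 6) = 6 and divides |G| = 24.
Closing under the operation: H = {1, 3, 9, 17, 23, 25, 27, 29, 35, 43, 49, 51}, so |H| = 12.

12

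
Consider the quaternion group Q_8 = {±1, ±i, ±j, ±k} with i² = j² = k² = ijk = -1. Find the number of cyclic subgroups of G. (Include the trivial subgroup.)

5

Each element a generates a cyclic subgroup ⟨a⟩; distinct elements may generate the same one (a cyclic group of order d has φ(d) generators).
Cyclic subgroups by order — order 1: 1; order 2: 1; order 4: 3.
Total: 5.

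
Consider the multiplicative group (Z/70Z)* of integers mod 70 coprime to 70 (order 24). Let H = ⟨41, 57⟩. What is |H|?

8

|⟨41⟩| = 2 and |⟨57⟩| = 4, so |H| is a multiple of lcm(2, 4) = 4 and divides |G| = 24.
Closing under the operation: H = {1, 13, 27, 29, 41, 43, 57, 69}, so |H| = 8.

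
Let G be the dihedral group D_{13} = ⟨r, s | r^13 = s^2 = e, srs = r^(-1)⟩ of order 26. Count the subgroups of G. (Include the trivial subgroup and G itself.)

16

|G| = 26, so by Lagrange every subgroup order divides 26. Divisors: 1, 2, 13, 26.
Subgroups by order — order 1: 1; order 2: 13; order 13: 1; order 26: 1.
Total: 1 + 13 + 1 + 1 = 16.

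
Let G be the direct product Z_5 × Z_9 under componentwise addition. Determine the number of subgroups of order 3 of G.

1

|G| = 45 and 3 | 45, so subgroups of order 3 are possible by Lagrange.
The subgroups of order 3 are: {(0,0), (0,3), (0,6)}.
So G has 1 subgroup of order 3.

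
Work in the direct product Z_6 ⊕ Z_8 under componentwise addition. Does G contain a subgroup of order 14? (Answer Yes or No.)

No

14 does not divide |G| = 48, so by Lagrange no subgroup of order 14 exists.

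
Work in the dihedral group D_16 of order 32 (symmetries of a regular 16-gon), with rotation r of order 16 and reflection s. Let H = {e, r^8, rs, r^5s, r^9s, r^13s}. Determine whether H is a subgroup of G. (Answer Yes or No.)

|H| = 6 does not divide |G| = 32, so by Lagrange H is not a subgroup.

No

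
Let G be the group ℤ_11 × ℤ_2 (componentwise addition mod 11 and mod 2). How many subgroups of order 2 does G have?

|G| = 22 and 2 | 22, so subgroups of order 2 are possible by Lagrange.
The subgroups of order 2 are: {(0,0), (0,1)}.
So G has 1 subgroup of order 2.

1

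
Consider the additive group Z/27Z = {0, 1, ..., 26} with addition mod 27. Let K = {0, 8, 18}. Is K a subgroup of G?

No

8 ∈ K but its inverse 19 ∉ K, so K is not a subgroup.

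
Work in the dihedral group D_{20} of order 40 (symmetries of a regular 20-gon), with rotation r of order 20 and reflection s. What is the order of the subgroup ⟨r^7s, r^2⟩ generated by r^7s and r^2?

20

|⟨r^7s⟩| = 2 and |⟨r^2⟩| = 10, so |H| is a multiple of lcm(2, 10) = 10 and divides |G| = 40.
Closing under the operation: H = {e, r^2, r^4, r^6, r^8, r^10, r^12, r^14, r^16, r^18, rs, r^3s, r^5s, r^7s, r^9s, r^11s, r^13s, r^15s, r^17s, r^19s}, so |H| = 20.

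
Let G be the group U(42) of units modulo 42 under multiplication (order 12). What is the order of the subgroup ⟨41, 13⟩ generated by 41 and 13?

4

|⟨41⟩| = 2 and |⟨13⟩| = 2, so |H| is a multiple of lcm(2, 2) = 2 and divides |G| = 12.
Closing under the operation: H = {1, 13, 29, 41}, so |H| = 4.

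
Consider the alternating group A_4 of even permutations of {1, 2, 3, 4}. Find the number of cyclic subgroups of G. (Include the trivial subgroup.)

Each element a generates a cyclic subgroup ⟨a⟩; distinct elements may generate the same one (a cyclic group of order d has φ(d) generators).
Cyclic subgroups by order — order 1: 1; order 2: 3; order 3: 4.
Total: 8.

8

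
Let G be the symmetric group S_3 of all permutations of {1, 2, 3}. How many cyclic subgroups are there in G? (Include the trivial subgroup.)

5

Group the elements of G by the cyclic subgroup they generate; each cyclic subgroup of order d accounts for φ(d) elements.
Cyclic subgroups by order — order 1: 1; order 2: 3; order 3: 1.
Total: 5.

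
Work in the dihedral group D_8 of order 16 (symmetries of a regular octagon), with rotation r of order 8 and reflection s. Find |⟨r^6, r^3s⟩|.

|⟨r^6⟩| = 4 and |⟨r^3s⟩| = 2, so |H| is a multiple of lcm(4, 2) = 4 and divides |G| = 16.
Closing under the operation: H = {e, r^2, r^4, r^6, rs, r^3s, r^5s, r^7s}, so |H| = 8.

8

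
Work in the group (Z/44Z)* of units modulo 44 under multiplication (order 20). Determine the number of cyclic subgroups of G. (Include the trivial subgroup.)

Each element a generates a cyclic subgroup ⟨a⟩; distinct elements may generate the same one (a cyclic group of order d has φ(d) generators).
Cyclic subgroups by order — order 1: 1; order 2: 3; order 5: 1; order 10: 3.
Total: 8.

8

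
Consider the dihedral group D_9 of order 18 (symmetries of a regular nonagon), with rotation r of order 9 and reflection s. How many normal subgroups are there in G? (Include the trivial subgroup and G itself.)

G has 16 subgroups. Checking conjugation-invariance by order — order 1: 1/1 normal; order 2: 0/9 normal; order 3: 1/1 normal; order 6: 0/3 normal; order 9: 1/1 normal; order 18: 1/1 normal.
Total normal subgroups: 4.

4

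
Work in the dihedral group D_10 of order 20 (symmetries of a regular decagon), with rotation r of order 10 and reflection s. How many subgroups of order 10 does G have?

|G| = 20 and 10 | 20, so subgroups of order 10 are possible by Lagrange.
The subgroups of order 10 are: {e, r, r^2, r^3, r^4, r^5, r^6, r^7, r^8, r^9}; {e, r^2, r^4, r^6, r^8, s, r^2s, r^4s, r^6s, r^8s}; {e, r^2, r^4, r^6, r^8, rs, r^3s, r^5s, r^7s, r^9s}.
So G has 3 subgroups of order 10.

3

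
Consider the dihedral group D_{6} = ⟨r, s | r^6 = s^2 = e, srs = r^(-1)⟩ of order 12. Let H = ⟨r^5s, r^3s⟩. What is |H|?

6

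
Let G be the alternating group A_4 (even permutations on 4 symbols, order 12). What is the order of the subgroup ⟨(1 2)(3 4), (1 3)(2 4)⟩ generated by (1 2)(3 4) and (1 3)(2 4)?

4

|⟨(1 2)(3 4)⟩| = 2 and |⟨(1 3)(2 4)⟩| = 2, so |H| is a multiple of lcm(2, 2) = 2 and divides |G| = 12.
Closing under the operation: H = {e, (1 2)(3 4), (1 3)(2 4), (1 4)(2 3)}, so |H| = 4.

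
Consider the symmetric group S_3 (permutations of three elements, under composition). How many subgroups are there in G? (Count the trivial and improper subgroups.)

|G| = 6, so by Lagrange every subgroup order divides 6. Divisors: 1, 2, 3, 6.
Subgroups by order — order 1: 1; order 2: 3; order 3: 1; order 6: 1.
Total: 1 + 3 + 1 + 1 = 6.

6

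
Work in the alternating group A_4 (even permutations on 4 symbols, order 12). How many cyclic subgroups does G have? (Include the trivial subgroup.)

8

Group the elements of G by the cyclic subgroup they generate; each cyclic subgroup of order d accounts for φ(d) elements.
Cyclic subgroups by order — order 1: 1; order 2: 3; order 3: 4.
Total: 8.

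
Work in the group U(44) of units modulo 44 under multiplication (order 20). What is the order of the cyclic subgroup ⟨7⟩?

10

Compute successive powers of 7 mod 44: 7, 5, 35, 25, 43, 37, 39, 9, …; 7^10 ≡ 1 (mod 44).
So |⟨7⟩| = 10.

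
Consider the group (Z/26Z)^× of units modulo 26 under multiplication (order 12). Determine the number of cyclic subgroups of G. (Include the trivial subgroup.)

6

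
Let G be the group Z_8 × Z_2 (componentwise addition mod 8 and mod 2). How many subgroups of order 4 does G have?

3

|G| = 16 and 4 | 16, so subgroups of order 4 are possible by Lagrange.
The subgroups of order 4 are: {(0,0), (0,1), (4,0), (4,1)}; {(0,0), (2,0), (4,0), (6,0)}; {(0,0), (2,1), (4,0), (6,1)}.
So G has 3 subgroups of order 4.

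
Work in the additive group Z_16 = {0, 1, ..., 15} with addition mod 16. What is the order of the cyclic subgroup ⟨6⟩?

In Z_16, the order of an element a is n/gcd(a, n).
gcd(6, 16) = 2, so |⟨6⟩| = 16/2 = 8.

8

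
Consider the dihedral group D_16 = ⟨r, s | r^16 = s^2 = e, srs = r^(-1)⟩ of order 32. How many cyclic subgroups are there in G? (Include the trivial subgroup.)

Group the elements of G by the cyclic subgroup they generate; each cyclic subgroup of order d accounts for φ(d) elements.
Cyclic subgroups by order — order 1: 1; order 2: 17; order 4: 1; order 8: 1; order 16: 1.
Total: 21.

21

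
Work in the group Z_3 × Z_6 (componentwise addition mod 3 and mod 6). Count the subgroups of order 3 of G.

4

|G| = 18 and 3 | 18, so subgroups of order 3 are possible by Lagrange.
The subgroups of order 3 are: {(0,0), (0,2), (0,4)}; {(0,0), (1,0), (2,0)}; {(0,0), (1,2), (2,4)}; {(0,0), (1,4), (2,2)}.
So G has 4 subgroups of order 3.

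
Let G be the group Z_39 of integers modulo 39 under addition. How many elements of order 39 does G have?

24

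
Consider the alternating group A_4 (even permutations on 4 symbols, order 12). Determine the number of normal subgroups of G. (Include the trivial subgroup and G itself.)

G has 10 subgroups. Checking conjugation-invariance by order — order 1: 1/1 normal; order 2: 0/3 normal; order 3: 0/4 normal; order 4: 1/1 normal; order 12: 1/1 normal.
Total normal subgroups: 3.

3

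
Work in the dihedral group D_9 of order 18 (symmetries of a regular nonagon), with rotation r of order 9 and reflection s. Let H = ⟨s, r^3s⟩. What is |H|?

6

|⟨s⟩| = 2 and |⟨r^3s⟩| = 2, so |H| is a multiple of lcm(2, 2) = 2 and divides |G| = 18.
Closing under the operation: H = {e, r^3, r^6, s, r^3s, r^6s}, so |H| = 6.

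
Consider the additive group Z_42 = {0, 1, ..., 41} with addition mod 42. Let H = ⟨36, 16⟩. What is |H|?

21

|⟨36⟩| = 7 and |⟨16⟩| = 21, so |H| is a multiple of lcm(7, 21) = 21 and divides |G| = 42.
Closing under the operation: H = {0, 2, 4, 6, 8, 10, 12, 14, 16, 18, 20, 22, 24, 26, 28, 30, 32, 34, 36, 38, 40}, so |H| = 21.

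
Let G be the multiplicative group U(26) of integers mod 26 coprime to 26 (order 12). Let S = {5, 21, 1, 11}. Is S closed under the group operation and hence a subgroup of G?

No

11 ∈ S but its inverse 19 ∉ S, so S is not a subgroup.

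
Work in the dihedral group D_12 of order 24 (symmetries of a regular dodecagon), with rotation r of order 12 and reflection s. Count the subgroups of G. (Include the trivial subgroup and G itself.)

34

|G| = 24, so by Lagrange every subgroup order divides 24. Divisors: 1, 2, 3, 4, 6, 8, 12, 24.
Subgroups by order — order 1: 1; order 2: 13; order 3: 1; order 4: 7; order 6: 5; order 8: 3; order 12: 3; order 24: 1.
Total: 1 + 13 + 1 + 7 + 5 + 3 + 3 + 1 = 34.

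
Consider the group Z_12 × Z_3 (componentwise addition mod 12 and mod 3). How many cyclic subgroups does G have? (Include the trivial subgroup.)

A cyclic subgroup of order d is generated by each of its φ(d) elements of order d, so the cyclic subgroups of order d number (#elements of order d)/φ(d).
Cyclic subgroups by order — order 1: 1; order 2: 1; order 3: 4; order 4: 1; order 6: 4; order 12: 4.
Total: 15.

15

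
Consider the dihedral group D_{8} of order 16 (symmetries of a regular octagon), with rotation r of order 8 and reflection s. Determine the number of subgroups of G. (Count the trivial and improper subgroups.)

19

|G| = 16, so by Lagrange every subgroup order divides 16. Divisors: 1, 2, 4, 8, 16.
Subgroups by order — order 1: 1; order 2: 9; order 4: 5; order 8: 3; order 16: 1.
Total: 1 + 9 + 5 + 3 + 1 = 19.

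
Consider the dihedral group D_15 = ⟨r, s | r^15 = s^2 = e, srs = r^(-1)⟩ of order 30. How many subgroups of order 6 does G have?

|G| = 30 and 6 | 30, so subgroups of order 6 are possible by Lagrange.
The subgroups of order 6 are: {e, r^5, r^10, s, r^5s, r^10s}; {e, r^5, r^10, rs, r^6s, r^11s}; {e, r^5, r^10, r^2s, r^7s, r^12s}; {e, r^5, r^10, r^3s, r^8s, r^13s}; … (5 in all).
So G has 5 subgroups of order 6.

5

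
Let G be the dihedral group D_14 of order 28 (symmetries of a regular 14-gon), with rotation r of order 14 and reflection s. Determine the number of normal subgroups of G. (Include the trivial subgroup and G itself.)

G has 28 subgroups. Checking conjugation-invariance by order — order 1: 1/1 normal; order 2: 1/15 normal; order 4: 0/7 normal; order 7: 1/1 normal; order 14: 3/3 normal; order 28: 1/1 normal.
Total normal subgroups: 7.

7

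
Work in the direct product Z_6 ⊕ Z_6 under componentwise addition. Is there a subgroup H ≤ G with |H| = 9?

9 | 36. A subgroup of order 9 is {(0,0), (0,2), (0,4), (2,0), (2,2), (2,4), (4,0), (4,2), (4,4)}.

Yes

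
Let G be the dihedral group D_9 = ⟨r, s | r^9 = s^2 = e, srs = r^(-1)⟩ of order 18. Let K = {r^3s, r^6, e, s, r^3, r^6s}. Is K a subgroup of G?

Yes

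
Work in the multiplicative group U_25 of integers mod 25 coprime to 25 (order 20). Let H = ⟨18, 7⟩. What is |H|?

|⟨18⟩| = 4 and |⟨7⟩| = 4, so |H| is a multiple of lcm(4, 4) = 4 and divides |G| = 20.
Closing under the operation: H = {1, 7, 18, 24}, so |H| = 4.

4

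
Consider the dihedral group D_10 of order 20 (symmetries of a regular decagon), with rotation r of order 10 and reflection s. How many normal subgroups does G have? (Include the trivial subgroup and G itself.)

7

G has 22 subgroups. Checking conjugation-invariance by order — order 1: 1/1 normal; order 2: 1/11 normal; order 4: 0/5 normal; order 5: 1/1 normal; order 10: 3/3 normal; order 20: 1/1 normal.
Total normal subgroups: 7.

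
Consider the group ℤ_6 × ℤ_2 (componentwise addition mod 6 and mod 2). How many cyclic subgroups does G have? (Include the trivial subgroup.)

Group the elements of G by the cyclic subgroup they generate; each cyclic subgroup of order d accounts for φ(d) elements.
Cyclic subgroups by order — order 1: 1; order 2: 3; order 3: 1; order 6: 3.
Total: 8.

8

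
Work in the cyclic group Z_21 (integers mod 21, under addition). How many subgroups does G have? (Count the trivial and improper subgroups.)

4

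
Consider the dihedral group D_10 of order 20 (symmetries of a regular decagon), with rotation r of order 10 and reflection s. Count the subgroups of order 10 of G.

3

|G| = 20 and 10 | 20, so subgroups of order 10 are possible by Lagrange.
The subgroups of order 10 are: {e, r, r^2, r^3, r^4, r^5, r^6, r^7, r^8, r^9}; {e, r^2, r^4, r^6, r^8, s, r^2s, r^4s, r^6s, r^8s}; {e, r^2, r^4, r^6, r^8, rs, r^3s, r^5s, r^7s, r^9s}.
So G has 3 subgroups of order 10.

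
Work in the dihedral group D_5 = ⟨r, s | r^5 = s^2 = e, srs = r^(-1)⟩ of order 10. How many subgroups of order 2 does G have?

5

|G| = 10 and 2 | 10, so subgroups of order 2 are possible by Lagrange.
The subgroups of order 2 are: {e, r^2s}; {e, r^3s}; {e, r^4s}; {e, rs}; … (5 in all).
So G has 5 subgroups of order 2.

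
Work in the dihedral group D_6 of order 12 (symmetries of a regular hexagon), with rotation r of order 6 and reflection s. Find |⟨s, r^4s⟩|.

|⟨s⟩| = 2 and |⟨r^4s⟩| = 2, so |H| is a multiple of lcm(2, 2) = 2 and divides |G| = 12.
Closing under the operation: H = {e, r^2, r^4, s, r^2s, r^4s}, so |H| = 6.

6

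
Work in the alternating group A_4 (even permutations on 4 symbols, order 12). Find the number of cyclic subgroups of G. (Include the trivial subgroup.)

8

Each element a generates a cyclic subgroup ⟨a⟩; distinct elements may generate the same one (a cyclic group of order d has φ(d) generators).
Cyclic subgroups by order — order 1: 1; order 2: 3; order 3: 4.
Total: 8.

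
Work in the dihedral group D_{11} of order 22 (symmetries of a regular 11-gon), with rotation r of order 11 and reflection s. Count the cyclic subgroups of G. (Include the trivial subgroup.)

13

Group the elements of G by the cyclic subgroup they generate; each cyclic subgroup of order d accounts for φ(d) elements.
Cyclic subgroups by order — order 1: 1; order 2: 11; order 11: 1.
Total: 13.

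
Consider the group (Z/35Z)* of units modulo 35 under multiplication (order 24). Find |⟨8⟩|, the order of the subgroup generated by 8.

4

Compute successive powers of 8 mod 35: 8, 29, 22, 1; 8^4 ≡ 1 (mod 35).
So |⟨8⟩| = 4.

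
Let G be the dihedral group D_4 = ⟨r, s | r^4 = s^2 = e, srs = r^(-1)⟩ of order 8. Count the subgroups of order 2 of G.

5

|G| = 8 and 2 | 8, so subgroups of order 2 are possible by Lagrange.
The subgroups of order 2 are: {e, r^2}; {e, r^2s}; {e, r^3s}; {e, rs}; … (5 in all).
So G has 5 subgroups of order 2.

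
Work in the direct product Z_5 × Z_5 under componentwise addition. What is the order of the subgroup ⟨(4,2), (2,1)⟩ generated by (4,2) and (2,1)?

|⟨(4,2)⟩| = 5 and |⟨(2,1)⟩| = 5, so |H| is a multiple of lcm(5, 5) = 5 and divides |G| = 25.
Closing under the operation: H = {(0,0), (1,3), (2,1), (3,4), (4,2)}, so |H| = 5.

5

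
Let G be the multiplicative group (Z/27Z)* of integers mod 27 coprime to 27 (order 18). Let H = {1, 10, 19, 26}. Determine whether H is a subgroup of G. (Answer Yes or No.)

|H| = 4 does not divide |G| = 18, so by Lagrange H is not a subgroup.

No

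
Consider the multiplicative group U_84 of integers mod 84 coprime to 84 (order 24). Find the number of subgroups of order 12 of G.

7

|G| = 24 and 12 | 24, so subgroups of order 12 are possible by Lagrange.
The subgroups of order 12 are: {1, 11, 13, 23, 25, 37, 47, 59, 61, 71, 73, 83}; {1, 5, 11, 17, 19, 23, 25, 31, 37, 41, 55, 71}; {1, 11, 23, 25, 29, 37, 43, 53, 65, 67, 71, 79}; {1, 5, 13, 17, 25, 29, 37, 41, 53, 61, 65, 73}; … (7 in all).
So G has 7 subgroups of order 12.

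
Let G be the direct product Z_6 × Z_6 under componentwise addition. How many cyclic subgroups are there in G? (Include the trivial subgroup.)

Each element a generates a cyclic subgroup ⟨a⟩; distinct elements may generate the same one (a cyclic group of order d has φ(d) generators).
Cyclic subgroups by order — order 1: 1; order 2: 3; order 3: 4; order 6: 12.
Total: 20.

20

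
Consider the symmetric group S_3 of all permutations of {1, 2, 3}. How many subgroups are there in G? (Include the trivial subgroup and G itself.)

6

|G| = 6, so by Lagrange every subgroup order divides 6. Divisors: 1, 2, 3, 6.
Subgroups by order — order 1: 1; order 2: 3; order 3: 1; order 6: 1.
Total: 1 + 3 + 1 + 1 = 6.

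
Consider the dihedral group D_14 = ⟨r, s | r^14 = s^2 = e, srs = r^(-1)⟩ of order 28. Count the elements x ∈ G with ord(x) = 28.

No element of G has order 28 (even though 28 | 28).

0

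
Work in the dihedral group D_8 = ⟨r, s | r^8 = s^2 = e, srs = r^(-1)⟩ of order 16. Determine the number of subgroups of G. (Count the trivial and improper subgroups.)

|G| = 16, so by Lagrange every subgroup order divides 16. Divisors: 1, 2, 4, 8, 16.
Subgroups by order — order 1: 1; order 2: 9; order 4: 5; order 8: 3; order 16: 1.
Total: 1 + 9 + 5 + 3 + 1 = 19.

19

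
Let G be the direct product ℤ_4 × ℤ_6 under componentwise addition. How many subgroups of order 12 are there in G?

3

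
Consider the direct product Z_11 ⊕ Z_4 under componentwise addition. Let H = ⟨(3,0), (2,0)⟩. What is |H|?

|⟨(3,0)⟩| = 11 and |⟨(2,0)⟩| = 11, so |H| is a multiple of lcm(11, 11) = 11 and divides |G| = 44.
Closing under the operation: H = {(0,0), (1,0), (2,0), (3,0), (4,0), (5,0), (6,0), (7,0), (8,0), (9,0), (10,0)}, so |H| = 11.

11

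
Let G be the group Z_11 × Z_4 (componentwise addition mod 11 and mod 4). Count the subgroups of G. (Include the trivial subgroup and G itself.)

6

|G| = 44, so by Lagrange every subgroup order divides 44. Divisors: 1, 2, 4, 11, 22, 44.
Subgroups by order — order 1: 1; order 2: 1; order 4: 1; order 11: 1; order 22: 1; order 44: 1.
Total: 1 + 1 + 1 + 1 + 1 + 1 = 6.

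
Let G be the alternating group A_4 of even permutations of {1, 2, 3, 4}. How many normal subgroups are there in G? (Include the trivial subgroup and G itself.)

3

G has 10 subgroups. Checking conjugation-invariance by order — order 1: 1/1 normal; order 2: 0/3 normal; order 3: 0/4 normal; order 4: 1/1 normal; order 12: 1/1 normal.
Total normal subgroups: 3.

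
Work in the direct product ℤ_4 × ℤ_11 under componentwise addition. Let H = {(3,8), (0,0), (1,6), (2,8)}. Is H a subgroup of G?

(1,6) ∈ H but its inverse (3,5) ∉ H, so H is not a subgroup.

No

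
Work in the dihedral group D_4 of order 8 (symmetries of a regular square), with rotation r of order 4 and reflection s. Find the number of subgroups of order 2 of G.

5

|G| = 8 and 2 | 8, so subgroups of order 2 are possible by Lagrange.
The subgroups of order 2 are: {e, r^2}; {e, r^2s}; {e, r^3s}; {e, rs}; … (5 in all).
So G has 5 subgroups of order 2.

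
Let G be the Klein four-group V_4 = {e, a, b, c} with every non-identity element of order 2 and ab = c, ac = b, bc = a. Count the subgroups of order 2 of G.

3

|G| = 4 and 2 | 4, so subgroups of order 2 are possible by Lagrange.
The subgroups of order 2 are: {e, a}; {e, b}; {e, c}.
So G has 3 subgroups of order 2.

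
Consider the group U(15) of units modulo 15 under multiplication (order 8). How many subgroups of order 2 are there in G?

|G| = 8 and 2 | 8, so subgroups of order 2 are possible by Lagrange.
The subgroups of order 2 are: {1, 11}; {1, 14}; {1, 4}.
So G has 3 subgroups of order 2.

3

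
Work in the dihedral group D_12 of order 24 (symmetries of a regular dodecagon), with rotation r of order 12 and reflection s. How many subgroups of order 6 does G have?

|G| = 24 and 6 | 24, so subgroups of order 6 are possible by Lagrange.
The subgroups of order 6 are: {e, r^2, r^4, r^6, r^8, r^10}; {e, r^4, r^8, r^2s, r^6s, r^10s}; {e, r^4, r^8, r^3s, r^7s, r^11s}; {e, r^4, r^8, s, r^4s, r^8s}; … (5 in all).
So G has 5 subgroups of order 6.

5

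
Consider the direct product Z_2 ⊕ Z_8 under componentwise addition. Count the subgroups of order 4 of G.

|G| = 16 and 4 | 16, so subgroups of order 4 are possible by Lagrange.
The subgroups of order 4 are: {(0,0), (0,2), (0,4), (0,6)}; {(0,0), (0,4), (1,0), (1,4)}; {(0,0), (0,4), (1,2), (1,6)}.
So G has 3 subgroups of order 4.

3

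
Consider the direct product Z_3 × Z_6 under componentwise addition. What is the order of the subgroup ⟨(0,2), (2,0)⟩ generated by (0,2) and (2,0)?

9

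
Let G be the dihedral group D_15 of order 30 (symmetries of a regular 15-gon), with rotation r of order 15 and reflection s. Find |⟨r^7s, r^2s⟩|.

6

|⟨r^7s⟩| = 2 and |⟨r^2s⟩| = 2, so |H| is a multiple of lcm(2, 2) = 2 and divides |G| = 30.
Closing under the operation: H = {e, r^5, r^10, r^2s, r^7s, r^12s}, so |H| = 6.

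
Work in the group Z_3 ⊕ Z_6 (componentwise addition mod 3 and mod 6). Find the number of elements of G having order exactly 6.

An element (a,b) has order lcm(ord(a), ord(b)); count pairs with lcm equal to 6.
Enumerating gives 8 such elements.

8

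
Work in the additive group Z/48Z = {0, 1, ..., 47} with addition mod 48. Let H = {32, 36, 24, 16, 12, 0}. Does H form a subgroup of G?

No

Closure fails: 16 + 36 = 4 ∉ H. So H is not a subgroup.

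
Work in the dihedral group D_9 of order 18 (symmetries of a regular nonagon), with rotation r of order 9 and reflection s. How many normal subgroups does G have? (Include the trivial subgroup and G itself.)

G has 16 subgroups. Checking conjugation-invariance by order — order 1: 1/1 normal; order 2: 0/9 normal; order 3: 1/1 normal; order 6: 0/3 normal; order 9: 1/1 normal; order 18: 1/1 normal.
Total normal subgroups: 4.

4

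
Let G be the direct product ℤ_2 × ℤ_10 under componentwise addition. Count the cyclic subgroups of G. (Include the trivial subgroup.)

8

Group the elements of G by the cyclic subgroup they generate; each cyclic subgroup of order d accounts for φ(d) elements.
Cyclic subgroups by order — order 1: 1; order 2: 3; order 5: 1; order 10: 3.
Total: 8.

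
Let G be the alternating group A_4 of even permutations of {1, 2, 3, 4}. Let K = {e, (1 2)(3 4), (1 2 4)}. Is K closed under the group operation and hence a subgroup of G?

(1 2 4) ∈ K but its inverse (1 4 2) ∉ K, so K is not a subgroup.

No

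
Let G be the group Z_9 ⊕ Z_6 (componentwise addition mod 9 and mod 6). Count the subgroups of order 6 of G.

4

|G| = 54 and 6 | 54, so subgroups of order 6 are possible by Lagrange.
The subgroups of order 6 are: {(0,0), (0,1), (0,2), (0,3), (0,4), (0,5)}; {(0,0), (0,3), (3,0), (3,3), (6,0), (6,3)}; {(0,0), (0,3), (3,1), (3,4), (6,2), (6,5)}; {(0,0), (0,3), (3,2), (3,5), (6,1), (6,4)}.
So G has 4 subgroups of order 6.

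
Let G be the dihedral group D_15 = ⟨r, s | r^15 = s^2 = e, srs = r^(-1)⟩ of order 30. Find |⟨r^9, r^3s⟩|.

10

|⟨r^9⟩| = 5 and |⟨r^3s⟩| = 2, so |H| is a multiple of lcm(5, 2) = 10 and divides |G| = 30.
Closing under the operation: H = {e, r^3, r^6, r^9, r^12, s, r^3s, r^6s, r^9s, r^12s}, so |H| = 10.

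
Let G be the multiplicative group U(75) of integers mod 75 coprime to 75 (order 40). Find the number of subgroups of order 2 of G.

|G| = 40 and 2 | 40, so subgroups of order 2 are possible by Lagrange.
The subgroups of order 2 are: {1, 26}; {1, 49}; {1, 74}.
So G has 3 subgroups of order 2.

3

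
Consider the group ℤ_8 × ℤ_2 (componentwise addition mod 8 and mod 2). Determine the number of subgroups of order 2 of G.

|G| = 16 and 2 | 16, so subgroups of order 2 are possible by Lagrange.
The subgroups of order 2 are: {(0,0), (0,1)}; {(0,0), (4,0)}; {(0,0), (4,1)}.
So G has 3 subgroups of order 2.

3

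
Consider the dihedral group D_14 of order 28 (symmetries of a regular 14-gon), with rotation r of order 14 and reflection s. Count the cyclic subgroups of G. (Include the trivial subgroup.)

Each element a generates a cyclic subgroup ⟨a⟩; distinct elements may generate the same one (a cyclic group of order d has φ(d) generators).
Cyclic subgroups by order — order 1: 1; order 2: 15; order 7: 1; order 14: 1.
Total: 18.

18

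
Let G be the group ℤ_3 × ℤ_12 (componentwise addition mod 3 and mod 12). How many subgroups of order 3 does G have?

4

|G| = 36 and 3 | 36, so subgroups of order 3 are possible by Lagrange.
The subgroups of order 3 are: {(0,0), (0,4), (0,8)}; {(0,0), (1,0), (2,0)}; {(0,0), (1,4), (2,8)}; {(0,0), (1,8), (2,4)}.
So G has 4 subgroups of order 3.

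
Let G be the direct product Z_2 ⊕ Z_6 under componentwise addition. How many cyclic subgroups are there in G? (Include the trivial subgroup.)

8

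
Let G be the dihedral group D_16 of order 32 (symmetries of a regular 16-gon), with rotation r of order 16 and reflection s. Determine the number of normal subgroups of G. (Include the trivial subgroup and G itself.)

8

G has 36 subgroups. Checking conjugation-invariance by order — order 1: 1/1 normal; order 2: 1/17 normal; order 4: 1/9 normal; order 8: 1/5 normal; order 16: 3/3 normal; order 32: 1/1 normal.
Total normal subgroups: 8.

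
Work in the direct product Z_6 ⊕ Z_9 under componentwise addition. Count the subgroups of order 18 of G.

|G| = 54 and 18 | 54, so subgroups of order 18 are possible by Lagrange.
The subgroups of order 18 are: {(0,0), (0,1), (0,2), (0,3), (0,4), (0,5), (0,6), (0,7), (0,8), (3,0), (3,1), (3,2), (3,3), (3,4), (3,5), (3,6), (3,7), (3,8)}; {(0,0), (0,3), (0,6), (1,0), (1,3), (1,6), (2,0), (2,3), (2,6), (3,0), (3,3), (3,6), (4,0), (4,3), (4,6), (5,0), (5,3), (5,6)}; {(0,0), (0,3), (0,6), (1,1), (1,4), (1,7), (2,2), (2,5), (2,8), (3,0), (3,3), (3,6), (4,1), (4,4), (4,7), (5,2), (5,5), (5,8)}; {(0,0), (0,3), (0,6), (1,2), (1,5), (1,8), (2,1), (2,4), (2,7), (3,0), (3,3), (3,6), (4,2), (4,5), (4,8), (5,1), (5,4), (5,7)}.
So G has 4 subgroups of order 18.

4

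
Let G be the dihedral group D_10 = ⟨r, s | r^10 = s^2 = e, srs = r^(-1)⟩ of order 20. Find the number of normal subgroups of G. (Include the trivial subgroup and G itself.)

7

G has 22 subgroups. Checking conjugation-invariance by order — order 1: 1/1 normal; order 2: 1/11 normal; order 4: 0/5 normal; order 5: 1/1 normal; order 10: 3/3 normal; order 20: 1/1 normal.
Total normal subgroups: 7.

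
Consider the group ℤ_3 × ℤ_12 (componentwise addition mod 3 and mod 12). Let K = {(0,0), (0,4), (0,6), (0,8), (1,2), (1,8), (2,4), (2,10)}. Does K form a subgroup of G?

|K| = 8 does not divide |G| = 36, so by Lagrange K is not a subgroup.

No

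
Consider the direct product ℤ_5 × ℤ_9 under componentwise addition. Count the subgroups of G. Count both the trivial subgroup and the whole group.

6

|G| = 45, so by Lagrange every subgroup order divides 45. Divisors: 1, 3, 5, 9, 15, 45.
Subgroups by order — order 1: 1; order 3: 1; order 5: 1; order 9: 1; order 15: 1; order 45: 1.
Total: 1 + 1 + 1 + 1 + 1 + 1 = 6.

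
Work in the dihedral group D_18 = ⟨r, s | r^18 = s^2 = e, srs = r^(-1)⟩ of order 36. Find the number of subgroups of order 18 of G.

|G| = 36 and 18 | 36, so subgroups of order 18 are possible by Lagrange.
The subgroups of order 18 are: {e, r, r^2, r^3, r^4, r^5, r^6, r^7, r^8, r^9, r^10, r^11, r^12, r^13, r^14, r^15, r^16, r^17}; {e, r^2, r^4, r^6, r^8, r^10, r^12, r^14, r^16, s, r^2s, r^4s, r^6s, r^8s, r^10s, r^12s, r^14s, r^16s}; {e, r^2, r^4, r^6, r^8, r^10, r^12, r^14, r^16, rs, r^3s, r^5s, r^7s, r^9s, r^11s, r^13s, r^15s, r^17s}.
So G has 3 subgroups of order 18.

3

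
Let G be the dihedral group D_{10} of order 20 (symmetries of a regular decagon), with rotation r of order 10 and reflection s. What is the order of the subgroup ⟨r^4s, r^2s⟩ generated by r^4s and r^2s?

10

|⟨r^4s⟩| = 2 and |⟨r^2s⟩| = 2, so |H| is a multiple of lcm(2, 2) = 2 and divides |G| = 20.
Closing under the operation: H = {e, r^2, r^4, r^6, r^8, s, r^2s, r^4s, r^6s, r^8s}, so |H| = 10.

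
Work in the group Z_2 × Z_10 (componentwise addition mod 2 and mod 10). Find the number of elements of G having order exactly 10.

An element (a,b) has order lcm(ord(a), ord(b)); count pairs with lcm equal to 10.
Enumerating gives 12 such elements.

12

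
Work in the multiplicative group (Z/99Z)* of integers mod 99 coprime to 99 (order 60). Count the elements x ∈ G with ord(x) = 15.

The elements of order 15 are: 4, 16, 25, 31, 49, 58, 70, 97.
That's 8.

8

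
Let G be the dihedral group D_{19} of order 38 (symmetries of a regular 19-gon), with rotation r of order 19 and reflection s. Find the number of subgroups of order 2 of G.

19

|G| = 38 and 2 | 38, so subgroups of order 2 are possible by Lagrange.
The subgroups of order 2 are: {e, r^10s}; {e, r^11s}; {e, r^12s}; {e, r^13s}; … (19 in all).
So G has 19 subgroups of order 2.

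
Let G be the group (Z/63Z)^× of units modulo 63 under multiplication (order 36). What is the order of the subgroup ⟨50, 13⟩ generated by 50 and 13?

|⟨50⟩| = 6 and |⟨13⟩| = 6, so |H| is a multiple of lcm(6, 6) = 6 and divides |G| = 36.
Closing under the operation: H = {1, 8, 13, 20, 22, 29, 34, 41, 43, 50, 55, 62}, so |H| = 12.

12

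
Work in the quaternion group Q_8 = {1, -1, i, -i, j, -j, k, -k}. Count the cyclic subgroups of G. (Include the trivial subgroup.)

5

A cyclic subgroup of order d is generated by each of its φ(d) elements of order d, so the cyclic subgroups of order d number (#elements of order d)/φ(d).
Cyclic subgroups by order — order 1: 1; order 2: 1; order 4: 3.
Total: 5.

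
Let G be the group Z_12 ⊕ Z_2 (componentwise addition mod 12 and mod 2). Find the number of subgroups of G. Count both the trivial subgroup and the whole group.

16

|G| = 24, so by Lagrange every subgroup order divides 24. Divisors: 1, 2, 3, 4, 6, 8, 12, 24.
Subgroups by order — order 1: 1; order 2: 3; order 3: 1; order 4: 3; order 6: 3; order 8: 1; order 12: 3; order 24: 1.
Total: 1 + 3 + 1 + 3 + 3 + 1 + 3 + 1 = 16.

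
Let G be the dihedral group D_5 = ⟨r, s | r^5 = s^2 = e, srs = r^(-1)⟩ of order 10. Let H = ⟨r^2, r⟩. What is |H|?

5

|⟨r^2⟩| = 5 and |⟨r⟩| = 5, so |H| is a multiple of lcm(5, 5) = 5 and divides |G| = 10.
Closing under the operation: H = {e, r, r^2, r^3, r^4}, so |H| = 5.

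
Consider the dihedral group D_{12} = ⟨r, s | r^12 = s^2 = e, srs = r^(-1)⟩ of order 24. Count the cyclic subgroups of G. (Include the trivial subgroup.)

Group the elements of G by the cyclic subgroup they generate; each cyclic subgroup of order d accounts for φ(d) elements.
Cyclic subgroups by order — order 1: 1; order 2: 13; order 3: 1; order 4: 1; order 6: 1; order 12: 1.
Total: 18.

18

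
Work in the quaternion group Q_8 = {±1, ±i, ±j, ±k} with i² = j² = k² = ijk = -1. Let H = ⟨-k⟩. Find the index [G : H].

|⟨-k⟩| = 4 and |G| = 8.
By Lagrange, [G : H] = |G|/|H| = 8/4 = 2.

2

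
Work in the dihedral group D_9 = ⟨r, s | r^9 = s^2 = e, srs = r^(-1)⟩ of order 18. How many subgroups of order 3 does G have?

|G| = 18 and 3 | 18, so subgroups of order 3 are possible by Lagrange.
The subgroups of order 3 are: {e, r^3, r^6}.
So G has 1 subgroup of order 3.

1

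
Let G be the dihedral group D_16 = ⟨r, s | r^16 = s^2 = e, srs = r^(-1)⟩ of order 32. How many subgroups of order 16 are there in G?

3

|G| = 32 and 16 | 32, so subgroups of order 16 are possible by Lagrange.
The subgroups of order 16 are: {e, r, r^2, r^3, r^4, r^5, r^6, r^7, r^8, r^9, r^10, r^11, r^12, r^13, r^14, r^15}; {e, r^2, r^4, r^6, r^8, r^10, r^12, r^14, s, r^2s, r^4s, r^6s, r^8s, r^10s, r^12s, r^14s}; {e, r^2, r^4, r^6, r^8, r^10, r^12, r^14, rs, r^3s, r^5s, r^7s, r^9s, r^11s, r^13s, r^15s}.
So G has 3 subgroups of order 16.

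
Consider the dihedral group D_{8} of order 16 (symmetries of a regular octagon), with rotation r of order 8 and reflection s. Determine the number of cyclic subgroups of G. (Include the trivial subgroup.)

Group the elements of G by the cyclic subgroup they generate; each cyclic subgroup of order d accounts for φ(d) elements.
Cyclic subgroups by order — order 1: 1; order 2: 9; order 4: 1; order 8: 1.
Total: 12.

12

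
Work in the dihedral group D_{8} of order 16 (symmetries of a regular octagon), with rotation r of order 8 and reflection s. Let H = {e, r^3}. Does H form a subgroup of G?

r^3 ∈ H but its inverse r^5 ∉ H, so H is not a subgroup.

No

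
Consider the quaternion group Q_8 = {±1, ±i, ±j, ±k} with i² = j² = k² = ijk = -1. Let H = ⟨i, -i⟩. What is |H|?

4

|⟨i⟩| = 4 and |⟨-i⟩| = 4, so |H| is a multiple of lcm(4, 4) = 4 and divides |G| = 8.
Closing under the operation: H = {1, -1, i, -i}, so |H| = 4.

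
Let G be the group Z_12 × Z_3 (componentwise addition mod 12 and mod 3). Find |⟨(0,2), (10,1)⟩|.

|⟨(0,2)⟩| = 3 and |⟨(10,1)⟩| = 6, so |H| is a multiple of lcm(3, 6) = 6 and divides |G| = 36.
Closing under the operation: H = {(0,0), (0,1), (0,2), (2,0), (2,1), (2,2), (4,0), (4,1), (4,2), (6,0), (6,1), (6,2), (8,0), (8,1), (8,2), (10,0), (10,1), (10,2)}, so |H| = 18.

18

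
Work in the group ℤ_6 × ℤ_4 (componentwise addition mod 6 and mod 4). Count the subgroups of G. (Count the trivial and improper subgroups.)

|G| = 24, so by Lagrange every subgroup order divides 24. Divisors: 1, 2, 3, 4, 6, 8, 12, 24.
Subgroups by order — order 1: 1; order 2: 3; order 3: 1; order 4: 3; order 6: 3; order 8: 1; order 12: 3; order 24: 1.
Total: 1 + 3 + 1 + 3 + 3 + 1 + 3 + 1 = 16.

16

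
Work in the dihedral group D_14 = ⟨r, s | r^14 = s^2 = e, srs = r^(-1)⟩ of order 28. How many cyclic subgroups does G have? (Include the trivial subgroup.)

Group the elements of G by the cyclic subgroup they generate; each cyclic subgroup of order d accounts for φ(d) elements.
Cyclic subgroups by order — order 1: 1; order 2: 15; order 7: 1; order 14: 1.
Total: 18.

18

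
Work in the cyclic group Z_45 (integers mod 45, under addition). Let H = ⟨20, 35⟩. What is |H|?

9

|⟨20⟩| = 9 and |⟨35⟩| = 9, so |H| is a multiple of lcm(9, 9) = 9 and divides |G| = 45.
Closing under the operation: H = {0, 5, 10, 15, 20, 25, 30, 35, 40}, so |H| = 9.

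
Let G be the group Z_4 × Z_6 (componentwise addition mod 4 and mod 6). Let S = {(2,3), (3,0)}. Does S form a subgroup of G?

No

The identity (0,0) ∉ S, so S is not a subgroup.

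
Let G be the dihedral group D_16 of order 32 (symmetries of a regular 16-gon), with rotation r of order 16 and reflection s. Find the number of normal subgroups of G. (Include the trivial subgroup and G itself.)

8

G has 36 subgroups. Checking conjugation-invariance by order — order 1: 1/1 normal; order 2: 1/17 normal; order 4: 1/9 normal; order 8: 1/5 normal; order 16: 3/3 normal; order 32: 1/1 normal.
Total normal subgroups: 8.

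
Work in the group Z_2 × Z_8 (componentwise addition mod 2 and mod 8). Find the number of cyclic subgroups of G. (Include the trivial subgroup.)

Group the elements of G by the cyclic subgroup they generate; each cyclic subgroup of order d accounts for φ(d) elements.
Cyclic subgroups by order — order 1: 1; order 2: 3; order 4: 2; order 8: 2.
Total: 8.

8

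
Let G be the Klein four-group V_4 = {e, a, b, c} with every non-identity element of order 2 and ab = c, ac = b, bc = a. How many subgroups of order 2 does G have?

|G| = 4 and 2 | 4, so subgroups of order 2 are possible by Lagrange.
The subgroups of order 2 are: {e, a}; {e, b}; {e, c}.
So G has 3 subgroups of order 2.

3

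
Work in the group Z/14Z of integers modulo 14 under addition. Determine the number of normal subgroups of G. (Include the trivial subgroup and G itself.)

4

G is abelian, so every subgroup is normal.
G has 4 subgroups in total, hence 4 normal subgroups.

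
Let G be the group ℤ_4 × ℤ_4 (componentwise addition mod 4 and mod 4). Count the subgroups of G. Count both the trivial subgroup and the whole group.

|G| = 16, so by Lagrange every subgroup order divides 16. Divisors: 1, 2, 4, 8, 16.
Subgroups by order — order 1: 1; order 2: 3; order 4: 7; order 8: 3; order 16: 1.
Total: 1 + 3 + 7 + 3 + 1 = 15.

15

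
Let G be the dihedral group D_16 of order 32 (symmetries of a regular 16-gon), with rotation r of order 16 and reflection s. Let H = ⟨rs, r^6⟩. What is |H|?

16

|⟨rs⟩| = 2 and |⟨r^6⟩| = 8, so |H| is a multiple of lcm(2, 8) = 8 and divides |G| = 32.
Closing under the operation: H = {e, r^2, r^4, r^6, r^8, r^10, r^12, r^14, rs, r^3s, r^5s, r^7s, r^9s, r^11s, r^13s, r^15s}, so |H| = 16.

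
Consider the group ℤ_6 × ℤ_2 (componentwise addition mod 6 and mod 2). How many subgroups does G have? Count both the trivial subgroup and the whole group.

10

|G| = 12, so by Lagrange every subgroup order divides 12. Divisors: 1, 2, 3, 4, 6, 12.
Subgroups by order — order 1: 1; order 2: 3; order 3: 1; order 4: 1; order 6: 3; order 12: 1.
Total: 1 + 3 + 1 + 1 + 3 + 1 = 10.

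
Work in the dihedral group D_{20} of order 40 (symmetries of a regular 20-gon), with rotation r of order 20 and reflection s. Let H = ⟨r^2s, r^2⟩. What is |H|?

|⟨r^2s⟩| = 2 and |⟨r^2⟩| = 10, so |H| is a multiple of lcm(2, 10) = 10 and divides |G| = 40.
Closing under the operation: H = {e, r^2, r^4, r^6, r^8, r^10, r^12, r^14, r^16, r^18, s, r^2s, r^4s, r^6s, r^8s, r^10s, r^12s, r^14s, r^16s, r^18s}, so |H| = 20.

20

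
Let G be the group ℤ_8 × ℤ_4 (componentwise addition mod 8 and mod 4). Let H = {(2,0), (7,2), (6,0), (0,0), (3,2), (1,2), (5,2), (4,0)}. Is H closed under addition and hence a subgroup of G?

Yes

|H| = 8 divides |G| = 32, consistent with Lagrange.
H contains the identity, every element's inverse is in H, and H is closed under +: it is a subgroup.
In fact H = ⟨(1,2)⟩.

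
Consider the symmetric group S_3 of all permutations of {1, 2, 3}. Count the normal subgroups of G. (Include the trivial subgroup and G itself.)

G has 6 subgroups. Checking conjugation-invariance by order — order 1: 1/1 normal; order 2: 0/3 normal; order 3: 1/1 normal; order 6: 1/1 normal.
Total normal subgroups: 3.

3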